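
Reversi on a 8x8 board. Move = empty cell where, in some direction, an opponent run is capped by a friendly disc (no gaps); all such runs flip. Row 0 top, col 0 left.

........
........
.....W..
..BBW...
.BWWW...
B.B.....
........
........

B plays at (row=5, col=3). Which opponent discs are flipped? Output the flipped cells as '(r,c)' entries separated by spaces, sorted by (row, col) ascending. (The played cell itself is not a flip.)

Answer: (4,3)

Derivation:
Dir NW: opp run (4,2), next='.' -> no flip
Dir N: opp run (4,3) capped by B -> flip
Dir NE: opp run (4,4), next='.' -> no flip
Dir W: first cell 'B' (not opp) -> no flip
Dir E: first cell '.' (not opp) -> no flip
Dir SW: first cell '.' (not opp) -> no flip
Dir S: first cell '.' (not opp) -> no flip
Dir SE: first cell '.' (not opp) -> no flip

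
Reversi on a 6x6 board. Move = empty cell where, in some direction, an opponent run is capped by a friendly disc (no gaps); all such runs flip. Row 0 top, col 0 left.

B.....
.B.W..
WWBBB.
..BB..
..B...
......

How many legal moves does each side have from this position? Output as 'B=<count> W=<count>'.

-- B to move --
(0,2): flips 1 -> legal
(0,3): flips 1 -> legal
(0,4): flips 1 -> legal
(1,0): flips 1 -> legal
(1,2): no bracket -> illegal
(1,4): no bracket -> illegal
(3,0): no bracket -> illegal
(3,1): flips 1 -> legal
B mobility = 5
-- W to move --
(0,1): flips 1 -> legal
(0,2): flips 1 -> legal
(1,0): no bracket -> illegal
(1,2): no bracket -> illegal
(1,4): no bracket -> illegal
(1,5): no bracket -> illegal
(2,5): flips 3 -> legal
(3,1): flips 1 -> legal
(3,4): no bracket -> illegal
(3,5): flips 1 -> legal
(4,1): no bracket -> illegal
(4,3): flips 3 -> legal
(4,4): no bracket -> illegal
(5,1): no bracket -> illegal
(5,2): no bracket -> illegal
(5,3): no bracket -> illegal
W mobility = 6

Answer: B=5 W=6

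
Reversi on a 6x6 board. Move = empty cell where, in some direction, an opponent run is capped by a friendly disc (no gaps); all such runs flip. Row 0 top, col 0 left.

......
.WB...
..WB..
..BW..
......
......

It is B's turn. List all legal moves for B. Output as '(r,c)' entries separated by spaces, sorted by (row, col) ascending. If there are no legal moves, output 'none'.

Answer: (1,0) (2,1) (3,4) (4,3)

Derivation:
(0,0): no bracket -> illegal
(0,1): no bracket -> illegal
(0,2): no bracket -> illegal
(1,0): flips 1 -> legal
(1,3): no bracket -> illegal
(2,0): no bracket -> illegal
(2,1): flips 1 -> legal
(2,4): no bracket -> illegal
(3,1): no bracket -> illegal
(3,4): flips 1 -> legal
(4,2): no bracket -> illegal
(4,3): flips 1 -> legal
(4,4): no bracket -> illegal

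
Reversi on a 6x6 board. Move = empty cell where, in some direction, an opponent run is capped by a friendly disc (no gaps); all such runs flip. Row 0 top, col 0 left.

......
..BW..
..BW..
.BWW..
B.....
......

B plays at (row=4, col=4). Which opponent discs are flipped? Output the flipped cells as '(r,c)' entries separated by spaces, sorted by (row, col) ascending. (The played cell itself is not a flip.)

Dir NW: opp run (3,3) capped by B -> flip
Dir N: first cell '.' (not opp) -> no flip
Dir NE: first cell '.' (not opp) -> no flip
Dir W: first cell '.' (not opp) -> no flip
Dir E: first cell '.' (not opp) -> no flip
Dir SW: first cell '.' (not opp) -> no flip
Dir S: first cell '.' (not opp) -> no flip
Dir SE: first cell '.' (not opp) -> no flip

Answer: (3,3)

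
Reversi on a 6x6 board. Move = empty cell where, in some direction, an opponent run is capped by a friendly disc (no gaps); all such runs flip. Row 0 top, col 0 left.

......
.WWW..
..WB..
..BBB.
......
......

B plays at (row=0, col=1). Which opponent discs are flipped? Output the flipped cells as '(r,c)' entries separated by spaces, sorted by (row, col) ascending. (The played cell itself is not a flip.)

Answer: (1,2)

Derivation:
Dir NW: edge -> no flip
Dir N: edge -> no flip
Dir NE: edge -> no flip
Dir W: first cell '.' (not opp) -> no flip
Dir E: first cell '.' (not opp) -> no flip
Dir SW: first cell '.' (not opp) -> no flip
Dir S: opp run (1,1), next='.' -> no flip
Dir SE: opp run (1,2) capped by B -> flip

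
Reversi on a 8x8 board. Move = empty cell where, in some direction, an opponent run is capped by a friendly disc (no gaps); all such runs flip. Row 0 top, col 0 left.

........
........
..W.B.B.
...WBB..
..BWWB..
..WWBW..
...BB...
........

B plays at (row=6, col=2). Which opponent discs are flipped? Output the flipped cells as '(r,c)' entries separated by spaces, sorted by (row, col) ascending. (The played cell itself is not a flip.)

Dir NW: first cell '.' (not opp) -> no flip
Dir N: opp run (5,2) capped by B -> flip
Dir NE: opp run (5,3) (4,4) capped by B -> flip
Dir W: first cell '.' (not opp) -> no flip
Dir E: first cell 'B' (not opp) -> no flip
Dir SW: first cell '.' (not opp) -> no flip
Dir S: first cell '.' (not opp) -> no flip
Dir SE: first cell '.' (not opp) -> no flip

Answer: (4,4) (5,2) (5,3)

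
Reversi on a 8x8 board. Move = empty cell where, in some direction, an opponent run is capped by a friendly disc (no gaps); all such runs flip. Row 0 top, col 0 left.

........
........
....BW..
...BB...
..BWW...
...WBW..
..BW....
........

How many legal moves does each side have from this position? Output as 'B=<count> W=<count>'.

Answer: B=11 W=10

Derivation:
-- B to move --
(1,4): no bracket -> illegal
(1,5): no bracket -> illegal
(1,6): flips 1 -> legal
(2,6): flips 1 -> legal
(3,2): flips 1 -> legal
(3,5): flips 2 -> legal
(3,6): no bracket -> illegal
(4,5): flips 2 -> legal
(4,6): no bracket -> illegal
(5,2): flips 2 -> legal
(5,6): flips 1 -> legal
(6,4): flips 2 -> legal
(6,5): no bracket -> illegal
(6,6): flips 2 -> legal
(7,2): flips 1 -> legal
(7,3): flips 3 -> legal
(7,4): no bracket -> illegal
B mobility = 11
-- W to move --
(1,3): no bracket -> illegal
(1,4): flips 2 -> legal
(1,5): no bracket -> illegal
(2,2): flips 1 -> legal
(2,3): flips 2 -> legal
(3,1): flips 1 -> legal
(3,2): no bracket -> illegal
(3,5): no bracket -> illegal
(4,1): flips 1 -> legal
(4,5): flips 1 -> legal
(5,1): no bracket -> illegal
(5,2): no bracket -> illegal
(6,1): flips 1 -> legal
(6,4): flips 1 -> legal
(6,5): flips 1 -> legal
(7,1): flips 1 -> legal
(7,2): no bracket -> illegal
(7,3): no bracket -> illegal
W mobility = 10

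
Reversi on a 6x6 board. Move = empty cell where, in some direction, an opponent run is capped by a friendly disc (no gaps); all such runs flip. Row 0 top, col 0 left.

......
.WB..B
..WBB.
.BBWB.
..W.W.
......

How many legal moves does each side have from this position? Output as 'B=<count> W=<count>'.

Answer: B=8 W=8

Derivation:
-- B to move --
(0,0): no bracket -> illegal
(0,1): no bracket -> illegal
(0,2): no bracket -> illegal
(1,0): flips 1 -> legal
(1,3): flips 1 -> legal
(2,0): no bracket -> illegal
(2,1): flips 1 -> legal
(3,5): no bracket -> illegal
(4,1): no bracket -> illegal
(4,3): flips 1 -> legal
(4,5): no bracket -> illegal
(5,1): flips 2 -> legal
(5,2): flips 1 -> legal
(5,3): flips 1 -> legal
(5,4): flips 1 -> legal
(5,5): no bracket -> illegal
B mobility = 8
-- W to move --
(0,1): no bracket -> illegal
(0,2): flips 1 -> legal
(0,3): no bracket -> illegal
(0,4): no bracket -> illegal
(0,5): no bracket -> illegal
(1,3): flips 2 -> legal
(1,4): flips 2 -> legal
(2,0): flips 1 -> legal
(2,1): no bracket -> illegal
(2,5): flips 2 -> legal
(3,0): flips 2 -> legal
(3,5): flips 1 -> legal
(4,0): flips 1 -> legal
(4,1): no bracket -> illegal
(4,3): no bracket -> illegal
(4,5): no bracket -> illegal
W mobility = 8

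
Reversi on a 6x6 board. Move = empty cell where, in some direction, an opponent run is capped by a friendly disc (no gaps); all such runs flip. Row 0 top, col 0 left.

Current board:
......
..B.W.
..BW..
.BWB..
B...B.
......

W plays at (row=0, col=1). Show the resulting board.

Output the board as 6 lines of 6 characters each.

Place W at (0,1); scan 8 dirs for brackets.
Dir NW: edge -> no flip
Dir N: edge -> no flip
Dir NE: edge -> no flip
Dir W: first cell '.' (not opp) -> no flip
Dir E: first cell '.' (not opp) -> no flip
Dir SW: first cell '.' (not opp) -> no flip
Dir S: first cell '.' (not opp) -> no flip
Dir SE: opp run (1,2) capped by W -> flip
All flips: (1,2)

Answer: .W....
..W.W.
..BW..
.BWB..
B...B.
......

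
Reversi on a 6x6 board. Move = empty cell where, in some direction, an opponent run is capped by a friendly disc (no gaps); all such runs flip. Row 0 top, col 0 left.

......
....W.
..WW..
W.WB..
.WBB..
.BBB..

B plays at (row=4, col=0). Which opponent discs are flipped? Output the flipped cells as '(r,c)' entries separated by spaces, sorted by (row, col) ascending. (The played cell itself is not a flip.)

Dir NW: edge -> no flip
Dir N: opp run (3,0), next='.' -> no flip
Dir NE: first cell '.' (not opp) -> no flip
Dir W: edge -> no flip
Dir E: opp run (4,1) capped by B -> flip
Dir SW: edge -> no flip
Dir S: first cell '.' (not opp) -> no flip
Dir SE: first cell 'B' (not opp) -> no flip

Answer: (4,1)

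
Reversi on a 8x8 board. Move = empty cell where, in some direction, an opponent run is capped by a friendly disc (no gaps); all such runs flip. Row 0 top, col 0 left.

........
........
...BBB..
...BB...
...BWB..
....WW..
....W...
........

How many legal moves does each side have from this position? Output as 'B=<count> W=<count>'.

-- B to move --
(3,5): no bracket -> illegal
(4,6): no bracket -> illegal
(5,3): no bracket -> illegal
(5,6): no bracket -> illegal
(6,3): flips 1 -> legal
(6,5): flips 2 -> legal
(6,6): flips 2 -> legal
(7,3): no bracket -> illegal
(7,4): flips 3 -> legal
(7,5): no bracket -> illegal
B mobility = 4
-- W to move --
(1,2): no bracket -> illegal
(1,3): no bracket -> illegal
(1,4): flips 2 -> legal
(1,5): no bracket -> illegal
(1,6): no bracket -> illegal
(2,2): flips 1 -> legal
(2,6): no bracket -> illegal
(3,2): flips 1 -> legal
(3,5): flips 1 -> legal
(3,6): flips 1 -> legal
(4,2): flips 1 -> legal
(4,6): flips 1 -> legal
(5,2): no bracket -> illegal
(5,3): no bracket -> illegal
(5,6): no bracket -> illegal
W mobility = 7

Answer: B=4 W=7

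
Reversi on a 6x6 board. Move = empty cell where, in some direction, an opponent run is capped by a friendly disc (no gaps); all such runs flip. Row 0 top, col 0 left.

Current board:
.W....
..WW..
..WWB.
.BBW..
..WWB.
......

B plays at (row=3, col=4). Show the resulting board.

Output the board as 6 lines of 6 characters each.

Answer: .W....
..WW..
..WWB.
.BBBB.
..WWB.
......

Derivation:
Place B at (3,4); scan 8 dirs for brackets.
Dir NW: opp run (2,3) (1,2) (0,1), next=edge -> no flip
Dir N: first cell 'B' (not opp) -> no flip
Dir NE: first cell '.' (not opp) -> no flip
Dir W: opp run (3,3) capped by B -> flip
Dir E: first cell '.' (not opp) -> no flip
Dir SW: opp run (4,3), next='.' -> no flip
Dir S: first cell 'B' (not opp) -> no flip
Dir SE: first cell '.' (not opp) -> no flip
All flips: (3,3)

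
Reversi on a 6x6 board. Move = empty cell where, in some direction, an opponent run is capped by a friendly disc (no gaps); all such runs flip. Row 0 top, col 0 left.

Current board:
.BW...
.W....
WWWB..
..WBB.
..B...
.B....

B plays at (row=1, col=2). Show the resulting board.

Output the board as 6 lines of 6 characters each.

Answer: .BW...
.WB...
WWBB..
..BBB.
..B...
.B....

Derivation:
Place B at (1,2); scan 8 dirs for brackets.
Dir NW: first cell 'B' (not opp) -> no flip
Dir N: opp run (0,2), next=edge -> no flip
Dir NE: first cell '.' (not opp) -> no flip
Dir W: opp run (1,1), next='.' -> no flip
Dir E: first cell '.' (not opp) -> no flip
Dir SW: opp run (2,1), next='.' -> no flip
Dir S: opp run (2,2) (3,2) capped by B -> flip
Dir SE: first cell 'B' (not opp) -> no flip
All flips: (2,2) (3,2)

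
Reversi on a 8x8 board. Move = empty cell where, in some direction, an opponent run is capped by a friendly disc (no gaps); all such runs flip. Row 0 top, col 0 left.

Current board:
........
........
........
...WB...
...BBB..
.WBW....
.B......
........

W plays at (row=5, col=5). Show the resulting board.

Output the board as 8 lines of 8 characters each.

Answer: ........
........
........
...WB...
...BWB..
.WBW.W..
.B......
........

Derivation:
Place W at (5,5); scan 8 dirs for brackets.
Dir NW: opp run (4,4) capped by W -> flip
Dir N: opp run (4,5), next='.' -> no flip
Dir NE: first cell '.' (not opp) -> no flip
Dir W: first cell '.' (not opp) -> no flip
Dir E: first cell '.' (not opp) -> no flip
Dir SW: first cell '.' (not opp) -> no flip
Dir S: first cell '.' (not opp) -> no flip
Dir SE: first cell '.' (not opp) -> no flip
All flips: (4,4)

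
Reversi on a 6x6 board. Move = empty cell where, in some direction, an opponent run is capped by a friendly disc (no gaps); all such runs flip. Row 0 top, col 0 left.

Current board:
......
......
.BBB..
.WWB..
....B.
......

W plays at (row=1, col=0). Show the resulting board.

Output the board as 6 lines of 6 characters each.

Answer: ......
W.....
.WBB..
.WWB..
....B.
......

Derivation:
Place W at (1,0); scan 8 dirs for brackets.
Dir NW: edge -> no flip
Dir N: first cell '.' (not opp) -> no flip
Dir NE: first cell '.' (not opp) -> no flip
Dir W: edge -> no flip
Dir E: first cell '.' (not opp) -> no flip
Dir SW: edge -> no flip
Dir S: first cell '.' (not opp) -> no flip
Dir SE: opp run (2,1) capped by W -> flip
All flips: (2,1)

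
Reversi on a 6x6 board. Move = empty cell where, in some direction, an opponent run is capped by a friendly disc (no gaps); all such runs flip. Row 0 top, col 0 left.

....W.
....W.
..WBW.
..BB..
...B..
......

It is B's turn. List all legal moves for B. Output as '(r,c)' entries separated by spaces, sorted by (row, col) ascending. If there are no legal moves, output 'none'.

(0,3): no bracket -> illegal
(0,5): flips 1 -> legal
(1,1): flips 1 -> legal
(1,2): flips 1 -> legal
(1,3): no bracket -> illegal
(1,5): flips 1 -> legal
(2,1): flips 1 -> legal
(2,5): flips 1 -> legal
(3,1): no bracket -> illegal
(3,4): no bracket -> illegal
(3,5): no bracket -> illegal

Answer: (0,5) (1,1) (1,2) (1,5) (2,1) (2,5)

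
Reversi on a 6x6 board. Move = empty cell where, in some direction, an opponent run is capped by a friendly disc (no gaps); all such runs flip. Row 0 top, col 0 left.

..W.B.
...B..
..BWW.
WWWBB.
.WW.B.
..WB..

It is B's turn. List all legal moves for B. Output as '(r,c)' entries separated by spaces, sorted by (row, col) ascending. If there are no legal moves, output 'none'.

Answer: (1,2) (1,4) (1,5) (2,0) (2,5) (3,5) (4,0) (5,1)

Derivation:
(0,1): no bracket -> illegal
(0,3): no bracket -> illegal
(1,1): no bracket -> illegal
(1,2): flips 1 -> legal
(1,4): flips 1 -> legal
(1,5): flips 1 -> legal
(2,0): flips 2 -> legal
(2,1): no bracket -> illegal
(2,5): flips 2 -> legal
(3,5): flips 1 -> legal
(4,0): flips 1 -> legal
(4,3): no bracket -> illegal
(5,0): no bracket -> illegal
(5,1): flips 2 -> legal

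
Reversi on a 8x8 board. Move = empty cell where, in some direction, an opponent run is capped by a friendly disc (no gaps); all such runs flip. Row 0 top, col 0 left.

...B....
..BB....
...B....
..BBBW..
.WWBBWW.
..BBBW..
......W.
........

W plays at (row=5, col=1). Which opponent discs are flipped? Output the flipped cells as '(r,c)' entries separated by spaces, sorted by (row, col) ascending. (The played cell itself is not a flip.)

Dir NW: first cell '.' (not opp) -> no flip
Dir N: first cell 'W' (not opp) -> no flip
Dir NE: first cell 'W' (not opp) -> no flip
Dir W: first cell '.' (not opp) -> no flip
Dir E: opp run (5,2) (5,3) (5,4) capped by W -> flip
Dir SW: first cell '.' (not opp) -> no flip
Dir S: first cell '.' (not opp) -> no flip
Dir SE: first cell '.' (not opp) -> no flip

Answer: (5,2) (5,3) (5,4)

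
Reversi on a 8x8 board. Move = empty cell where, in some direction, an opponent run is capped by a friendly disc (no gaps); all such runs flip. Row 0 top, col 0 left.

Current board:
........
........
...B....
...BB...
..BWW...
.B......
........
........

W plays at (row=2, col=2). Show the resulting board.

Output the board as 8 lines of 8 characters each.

Place W at (2,2); scan 8 dirs for brackets.
Dir NW: first cell '.' (not opp) -> no flip
Dir N: first cell '.' (not opp) -> no flip
Dir NE: first cell '.' (not opp) -> no flip
Dir W: first cell '.' (not opp) -> no flip
Dir E: opp run (2,3), next='.' -> no flip
Dir SW: first cell '.' (not opp) -> no flip
Dir S: first cell '.' (not opp) -> no flip
Dir SE: opp run (3,3) capped by W -> flip
All flips: (3,3)

Answer: ........
........
..WB....
...WB...
..BWW...
.B......
........
........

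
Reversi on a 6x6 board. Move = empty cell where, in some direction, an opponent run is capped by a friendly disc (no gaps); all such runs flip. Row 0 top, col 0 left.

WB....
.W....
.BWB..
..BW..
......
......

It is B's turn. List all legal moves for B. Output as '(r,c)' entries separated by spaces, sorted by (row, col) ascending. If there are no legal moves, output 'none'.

Answer: (1,2) (3,4) (4,3)

Derivation:
(0,2): no bracket -> illegal
(1,0): no bracket -> illegal
(1,2): flips 1 -> legal
(1,3): no bracket -> illegal
(2,0): no bracket -> illegal
(2,4): no bracket -> illegal
(3,1): no bracket -> illegal
(3,4): flips 1 -> legal
(4,2): no bracket -> illegal
(4,3): flips 1 -> legal
(4,4): no bracket -> illegal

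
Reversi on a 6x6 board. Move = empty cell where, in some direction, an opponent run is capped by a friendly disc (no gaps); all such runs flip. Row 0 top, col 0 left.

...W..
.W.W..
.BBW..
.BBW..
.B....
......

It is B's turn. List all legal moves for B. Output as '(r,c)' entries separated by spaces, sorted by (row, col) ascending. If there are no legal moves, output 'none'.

(0,0): flips 1 -> legal
(0,1): flips 1 -> legal
(0,2): no bracket -> illegal
(0,4): flips 1 -> legal
(1,0): no bracket -> illegal
(1,2): no bracket -> illegal
(1,4): flips 1 -> legal
(2,0): no bracket -> illegal
(2,4): flips 1 -> legal
(3,4): flips 1 -> legal
(4,2): no bracket -> illegal
(4,3): no bracket -> illegal
(4,4): flips 1 -> legal

Answer: (0,0) (0,1) (0,4) (1,4) (2,4) (3,4) (4,4)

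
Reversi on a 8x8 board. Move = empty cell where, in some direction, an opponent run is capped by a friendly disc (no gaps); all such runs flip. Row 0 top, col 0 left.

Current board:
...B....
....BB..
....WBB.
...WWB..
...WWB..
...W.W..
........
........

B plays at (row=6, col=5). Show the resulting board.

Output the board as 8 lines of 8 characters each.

Answer: ...B....
....BB..
....WBB.
...WWB..
...WWB..
...W.B..
.....B..
........

Derivation:
Place B at (6,5); scan 8 dirs for brackets.
Dir NW: first cell '.' (not opp) -> no flip
Dir N: opp run (5,5) capped by B -> flip
Dir NE: first cell '.' (not opp) -> no flip
Dir W: first cell '.' (not opp) -> no flip
Dir E: first cell '.' (not opp) -> no flip
Dir SW: first cell '.' (not opp) -> no flip
Dir S: first cell '.' (not opp) -> no flip
Dir SE: first cell '.' (not opp) -> no flip
All flips: (5,5)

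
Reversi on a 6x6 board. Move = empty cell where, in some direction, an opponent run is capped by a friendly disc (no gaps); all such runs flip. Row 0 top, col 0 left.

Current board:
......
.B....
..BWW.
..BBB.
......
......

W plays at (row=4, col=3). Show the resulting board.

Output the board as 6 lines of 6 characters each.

Answer: ......
.B....
..BWW.
..BWB.
...W..
......

Derivation:
Place W at (4,3); scan 8 dirs for brackets.
Dir NW: opp run (3,2), next='.' -> no flip
Dir N: opp run (3,3) capped by W -> flip
Dir NE: opp run (3,4), next='.' -> no flip
Dir W: first cell '.' (not opp) -> no flip
Dir E: first cell '.' (not opp) -> no flip
Dir SW: first cell '.' (not opp) -> no flip
Dir S: first cell '.' (not opp) -> no flip
Dir SE: first cell '.' (not opp) -> no flip
All flips: (3,3)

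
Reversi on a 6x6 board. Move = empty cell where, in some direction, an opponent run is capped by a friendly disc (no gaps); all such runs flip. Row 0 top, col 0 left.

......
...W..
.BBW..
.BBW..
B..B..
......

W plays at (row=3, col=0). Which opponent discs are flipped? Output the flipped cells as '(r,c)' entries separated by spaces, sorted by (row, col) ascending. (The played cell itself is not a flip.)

Answer: (3,1) (3,2)

Derivation:
Dir NW: edge -> no flip
Dir N: first cell '.' (not opp) -> no flip
Dir NE: opp run (2,1), next='.' -> no flip
Dir W: edge -> no flip
Dir E: opp run (3,1) (3,2) capped by W -> flip
Dir SW: edge -> no flip
Dir S: opp run (4,0), next='.' -> no flip
Dir SE: first cell '.' (not opp) -> no flip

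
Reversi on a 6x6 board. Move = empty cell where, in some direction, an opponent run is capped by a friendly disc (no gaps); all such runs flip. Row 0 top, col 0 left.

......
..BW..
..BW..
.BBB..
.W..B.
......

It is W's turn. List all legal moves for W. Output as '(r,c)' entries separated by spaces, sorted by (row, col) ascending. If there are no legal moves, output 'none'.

Answer: (0,1) (1,1) (2,1) (4,0) (4,3)

Derivation:
(0,1): flips 1 -> legal
(0,2): no bracket -> illegal
(0,3): no bracket -> illegal
(1,1): flips 1 -> legal
(2,0): no bracket -> illegal
(2,1): flips 2 -> legal
(2,4): no bracket -> illegal
(3,0): no bracket -> illegal
(3,4): no bracket -> illegal
(3,5): no bracket -> illegal
(4,0): flips 2 -> legal
(4,2): no bracket -> illegal
(4,3): flips 1 -> legal
(4,5): no bracket -> illegal
(5,3): no bracket -> illegal
(5,4): no bracket -> illegal
(5,5): no bracket -> illegal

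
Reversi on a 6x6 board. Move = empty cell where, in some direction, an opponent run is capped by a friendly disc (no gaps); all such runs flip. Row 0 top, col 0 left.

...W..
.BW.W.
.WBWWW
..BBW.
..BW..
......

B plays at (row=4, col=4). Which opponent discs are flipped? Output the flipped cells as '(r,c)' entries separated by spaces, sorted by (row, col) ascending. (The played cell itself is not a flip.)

Dir NW: first cell 'B' (not opp) -> no flip
Dir N: opp run (3,4) (2,4) (1,4), next='.' -> no flip
Dir NE: first cell '.' (not opp) -> no flip
Dir W: opp run (4,3) capped by B -> flip
Dir E: first cell '.' (not opp) -> no flip
Dir SW: first cell '.' (not opp) -> no flip
Dir S: first cell '.' (not opp) -> no flip
Dir SE: first cell '.' (not opp) -> no flip

Answer: (4,3)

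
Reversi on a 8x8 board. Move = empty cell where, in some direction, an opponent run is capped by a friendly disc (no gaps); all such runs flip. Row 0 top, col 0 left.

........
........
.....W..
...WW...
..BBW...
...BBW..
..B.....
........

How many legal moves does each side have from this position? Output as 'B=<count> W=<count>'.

-- B to move --
(1,4): no bracket -> illegal
(1,5): no bracket -> illegal
(1,6): flips 2 -> legal
(2,2): no bracket -> illegal
(2,3): flips 1 -> legal
(2,4): flips 3 -> legal
(2,6): no bracket -> illegal
(3,2): no bracket -> illegal
(3,5): flips 1 -> legal
(3,6): no bracket -> illegal
(4,5): flips 1 -> legal
(4,6): no bracket -> illegal
(5,6): flips 1 -> legal
(6,4): no bracket -> illegal
(6,5): no bracket -> illegal
(6,6): no bracket -> illegal
B mobility = 6
-- W to move --
(3,1): no bracket -> illegal
(3,2): no bracket -> illegal
(4,1): flips 2 -> legal
(4,5): no bracket -> illegal
(5,1): flips 1 -> legal
(5,2): flips 3 -> legal
(6,1): no bracket -> illegal
(6,3): flips 2 -> legal
(6,4): flips 1 -> legal
(6,5): no bracket -> illegal
(7,1): flips 2 -> legal
(7,2): no bracket -> illegal
(7,3): no bracket -> illegal
W mobility = 6

Answer: B=6 W=6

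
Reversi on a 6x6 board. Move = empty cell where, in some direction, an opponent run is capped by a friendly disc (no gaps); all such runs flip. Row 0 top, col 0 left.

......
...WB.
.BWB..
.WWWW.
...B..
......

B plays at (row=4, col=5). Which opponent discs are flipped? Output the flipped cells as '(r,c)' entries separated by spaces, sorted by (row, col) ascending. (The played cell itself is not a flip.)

Dir NW: opp run (3,4) capped by B -> flip
Dir N: first cell '.' (not opp) -> no flip
Dir NE: edge -> no flip
Dir W: first cell '.' (not opp) -> no flip
Dir E: edge -> no flip
Dir SW: first cell '.' (not opp) -> no flip
Dir S: first cell '.' (not opp) -> no flip
Dir SE: edge -> no flip

Answer: (3,4)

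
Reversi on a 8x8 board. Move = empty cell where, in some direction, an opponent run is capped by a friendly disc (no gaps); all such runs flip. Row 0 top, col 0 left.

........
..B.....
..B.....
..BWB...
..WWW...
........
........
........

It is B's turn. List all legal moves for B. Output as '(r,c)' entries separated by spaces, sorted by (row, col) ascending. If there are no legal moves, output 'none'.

Answer: (5,2) (5,4) (5,5)

Derivation:
(2,3): no bracket -> illegal
(2,4): no bracket -> illegal
(3,1): no bracket -> illegal
(3,5): no bracket -> illegal
(4,1): no bracket -> illegal
(4,5): no bracket -> illegal
(5,1): no bracket -> illegal
(5,2): flips 2 -> legal
(5,3): no bracket -> illegal
(5,4): flips 2 -> legal
(5,5): flips 2 -> legal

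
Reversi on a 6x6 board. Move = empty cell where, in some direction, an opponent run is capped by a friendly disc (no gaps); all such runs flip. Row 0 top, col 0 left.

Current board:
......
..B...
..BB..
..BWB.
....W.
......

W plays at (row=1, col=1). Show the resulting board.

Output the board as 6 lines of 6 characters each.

Place W at (1,1); scan 8 dirs for brackets.
Dir NW: first cell '.' (not opp) -> no flip
Dir N: first cell '.' (not opp) -> no flip
Dir NE: first cell '.' (not opp) -> no flip
Dir W: first cell '.' (not opp) -> no flip
Dir E: opp run (1,2), next='.' -> no flip
Dir SW: first cell '.' (not opp) -> no flip
Dir S: first cell '.' (not opp) -> no flip
Dir SE: opp run (2,2) capped by W -> flip
All flips: (2,2)

Answer: ......
.WB...
..WB..
..BWB.
....W.
......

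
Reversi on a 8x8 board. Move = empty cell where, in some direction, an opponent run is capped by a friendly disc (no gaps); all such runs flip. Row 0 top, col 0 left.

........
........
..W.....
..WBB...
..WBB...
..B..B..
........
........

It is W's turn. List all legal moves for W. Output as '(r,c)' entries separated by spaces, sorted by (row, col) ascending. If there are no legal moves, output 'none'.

Answer: (2,4) (3,5) (4,5) (5,4) (6,2) (6,6)

Derivation:
(2,3): no bracket -> illegal
(2,4): flips 1 -> legal
(2,5): no bracket -> illegal
(3,5): flips 2 -> legal
(4,1): no bracket -> illegal
(4,5): flips 2 -> legal
(4,6): no bracket -> illegal
(5,1): no bracket -> illegal
(5,3): no bracket -> illegal
(5,4): flips 1 -> legal
(5,6): no bracket -> illegal
(6,1): no bracket -> illegal
(6,2): flips 1 -> legal
(6,3): no bracket -> illegal
(6,4): no bracket -> illegal
(6,5): no bracket -> illegal
(6,6): flips 3 -> legal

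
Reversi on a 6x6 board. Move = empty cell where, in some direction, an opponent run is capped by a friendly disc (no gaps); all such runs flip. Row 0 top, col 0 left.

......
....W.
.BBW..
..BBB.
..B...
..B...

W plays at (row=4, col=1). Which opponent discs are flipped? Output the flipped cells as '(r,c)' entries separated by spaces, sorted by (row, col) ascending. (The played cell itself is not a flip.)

Dir NW: first cell '.' (not opp) -> no flip
Dir N: first cell '.' (not opp) -> no flip
Dir NE: opp run (3,2) capped by W -> flip
Dir W: first cell '.' (not opp) -> no flip
Dir E: opp run (4,2), next='.' -> no flip
Dir SW: first cell '.' (not opp) -> no flip
Dir S: first cell '.' (not opp) -> no flip
Dir SE: opp run (5,2), next=edge -> no flip

Answer: (3,2)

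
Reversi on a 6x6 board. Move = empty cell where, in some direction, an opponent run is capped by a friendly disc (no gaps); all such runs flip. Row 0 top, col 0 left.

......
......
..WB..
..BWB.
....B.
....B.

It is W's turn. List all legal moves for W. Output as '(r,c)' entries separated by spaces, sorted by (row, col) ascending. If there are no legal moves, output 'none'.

Answer: (1,3) (2,4) (3,1) (3,5) (4,2) (5,5)

Derivation:
(1,2): no bracket -> illegal
(1,3): flips 1 -> legal
(1,4): no bracket -> illegal
(2,1): no bracket -> illegal
(2,4): flips 1 -> legal
(2,5): no bracket -> illegal
(3,1): flips 1 -> legal
(3,5): flips 1 -> legal
(4,1): no bracket -> illegal
(4,2): flips 1 -> legal
(4,3): no bracket -> illegal
(4,5): no bracket -> illegal
(5,3): no bracket -> illegal
(5,5): flips 1 -> legal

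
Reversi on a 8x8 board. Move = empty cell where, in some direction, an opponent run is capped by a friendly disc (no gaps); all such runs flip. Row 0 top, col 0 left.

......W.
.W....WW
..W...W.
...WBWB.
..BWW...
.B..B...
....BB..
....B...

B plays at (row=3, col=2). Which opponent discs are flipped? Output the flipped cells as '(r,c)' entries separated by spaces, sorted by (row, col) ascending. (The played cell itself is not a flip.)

Answer: (3,3) (4,3)

Derivation:
Dir NW: first cell '.' (not opp) -> no flip
Dir N: opp run (2,2), next='.' -> no flip
Dir NE: first cell '.' (not opp) -> no flip
Dir W: first cell '.' (not opp) -> no flip
Dir E: opp run (3,3) capped by B -> flip
Dir SW: first cell '.' (not opp) -> no flip
Dir S: first cell 'B' (not opp) -> no flip
Dir SE: opp run (4,3) capped by B -> flip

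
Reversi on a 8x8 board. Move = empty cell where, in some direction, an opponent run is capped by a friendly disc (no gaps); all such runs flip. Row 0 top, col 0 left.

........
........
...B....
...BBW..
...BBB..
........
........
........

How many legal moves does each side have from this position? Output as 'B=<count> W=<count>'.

Answer: B=3 W=3

Derivation:
-- B to move --
(2,4): no bracket -> illegal
(2,5): flips 1 -> legal
(2,6): flips 1 -> legal
(3,6): flips 1 -> legal
(4,6): no bracket -> illegal
B mobility = 3
-- W to move --
(1,2): no bracket -> illegal
(1,3): no bracket -> illegal
(1,4): no bracket -> illegal
(2,2): no bracket -> illegal
(2,4): no bracket -> illegal
(2,5): no bracket -> illegal
(3,2): flips 2 -> legal
(3,6): no bracket -> illegal
(4,2): no bracket -> illegal
(4,6): no bracket -> illegal
(5,2): no bracket -> illegal
(5,3): flips 1 -> legal
(5,4): no bracket -> illegal
(5,5): flips 1 -> legal
(5,6): no bracket -> illegal
W mobility = 3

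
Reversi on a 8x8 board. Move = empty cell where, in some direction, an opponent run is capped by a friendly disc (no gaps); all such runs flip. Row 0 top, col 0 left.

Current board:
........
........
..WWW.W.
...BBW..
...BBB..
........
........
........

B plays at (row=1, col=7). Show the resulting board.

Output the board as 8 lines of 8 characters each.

Place B at (1,7); scan 8 dirs for brackets.
Dir NW: first cell '.' (not opp) -> no flip
Dir N: first cell '.' (not opp) -> no flip
Dir NE: edge -> no flip
Dir W: first cell '.' (not opp) -> no flip
Dir E: edge -> no flip
Dir SW: opp run (2,6) (3,5) capped by B -> flip
Dir S: first cell '.' (not opp) -> no flip
Dir SE: edge -> no flip
All flips: (2,6) (3,5)

Answer: ........
.......B
..WWW.B.
...BBB..
...BBB..
........
........
........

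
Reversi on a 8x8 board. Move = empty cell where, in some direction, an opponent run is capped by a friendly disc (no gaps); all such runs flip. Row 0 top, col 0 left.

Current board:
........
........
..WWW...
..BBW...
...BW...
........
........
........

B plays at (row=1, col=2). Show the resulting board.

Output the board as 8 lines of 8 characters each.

Place B at (1,2); scan 8 dirs for brackets.
Dir NW: first cell '.' (not opp) -> no flip
Dir N: first cell '.' (not opp) -> no flip
Dir NE: first cell '.' (not opp) -> no flip
Dir W: first cell '.' (not opp) -> no flip
Dir E: first cell '.' (not opp) -> no flip
Dir SW: first cell '.' (not opp) -> no flip
Dir S: opp run (2,2) capped by B -> flip
Dir SE: opp run (2,3) (3,4), next='.' -> no flip
All flips: (2,2)

Answer: ........
..B.....
..BWW...
..BBW...
...BW...
........
........
........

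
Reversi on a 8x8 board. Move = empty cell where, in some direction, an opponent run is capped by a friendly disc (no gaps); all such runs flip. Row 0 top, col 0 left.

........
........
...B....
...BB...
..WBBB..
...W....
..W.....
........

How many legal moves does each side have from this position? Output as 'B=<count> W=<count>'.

Answer: B=4 W=4

Derivation:
-- B to move --
(3,1): no bracket -> illegal
(3,2): no bracket -> illegal
(4,1): flips 1 -> legal
(5,1): flips 1 -> legal
(5,2): no bracket -> illegal
(5,4): no bracket -> illegal
(6,1): no bracket -> illegal
(6,3): flips 1 -> legal
(6,4): no bracket -> illegal
(7,1): flips 2 -> legal
(7,2): no bracket -> illegal
(7,3): no bracket -> illegal
B mobility = 4
-- W to move --
(1,2): no bracket -> illegal
(1,3): flips 3 -> legal
(1,4): no bracket -> illegal
(2,2): no bracket -> illegal
(2,4): flips 1 -> legal
(2,5): no bracket -> illegal
(3,2): no bracket -> illegal
(3,5): flips 1 -> legal
(3,6): no bracket -> illegal
(4,6): flips 3 -> legal
(5,2): no bracket -> illegal
(5,4): no bracket -> illegal
(5,5): no bracket -> illegal
(5,6): no bracket -> illegal
W mobility = 4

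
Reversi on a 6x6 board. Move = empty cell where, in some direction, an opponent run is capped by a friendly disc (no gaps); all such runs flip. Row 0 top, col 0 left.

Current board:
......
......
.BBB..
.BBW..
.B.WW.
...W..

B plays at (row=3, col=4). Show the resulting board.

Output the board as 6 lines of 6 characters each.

Answer: ......
......
.BBB..
.BBBB.
.B.WW.
...W..

Derivation:
Place B at (3,4); scan 8 dirs for brackets.
Dir NW: first cell 'B' (not opp) -> no flip
Dir N: first cell '.' (not opp) -> no flip
Dir NE: first cell '.' (not opp) -> no flip
Dir W: opp run (3,3) capped by B -> flip
Dir E: first cell '.' (not opp) -> no flip
Dir SW: opp run (4,3), next='.' -> no flip
Dir S: opp run (4,4), next='.' -> no flip
Dir SE: first cell '.' (not opp) -> no flip
All flips: (3,3)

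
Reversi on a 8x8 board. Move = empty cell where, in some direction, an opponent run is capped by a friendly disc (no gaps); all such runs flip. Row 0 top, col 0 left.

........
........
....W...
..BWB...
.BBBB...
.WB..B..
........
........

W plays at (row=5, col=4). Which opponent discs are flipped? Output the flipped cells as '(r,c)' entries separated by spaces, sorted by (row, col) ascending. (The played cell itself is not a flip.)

Dir NW: opp run (4,3) (3,2), next='.' -> no flip
Dir N: opp run (4,4) (3,4) capped by W -> flip
Dir NE: first cell '.' (not opp) -> no flip
Dir W: first cell '.' (not opp) -> no flip
Dir E: opp run (5,5), next='.' -> no flip
Dir SW: first cell '.' (not opp) -> no flip
Dir S: first cell '.' (not opp) -> no flip
Dir SE: first cell '.' (not opp) -> no flip

Answer: (3,4) (4,4)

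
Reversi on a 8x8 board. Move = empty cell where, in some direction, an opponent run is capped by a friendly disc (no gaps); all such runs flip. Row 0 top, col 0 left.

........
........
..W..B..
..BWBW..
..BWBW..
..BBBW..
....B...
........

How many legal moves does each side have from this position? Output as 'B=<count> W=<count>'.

-- B to move --
(1,1): flips 2 -> legal
(1,2): flips 1 -> legal
(1,3): no bracket -> illegal
(2,1): no bracket -> illegal
(2,3): flips 2 -> legal
(2,4): flips 1 -> legal
(2,6): flips 1 -> legal
(3,1): no bracket -> illegal
(3,6): flips 2 -> legal
(4,6): flips 2 -> legal
(5,6): flips 2 -> legal
(6,5): flips 3 -> legal
(6,6): flips 1 -> legal
B mobility = 10
-- W to move --
(1,4): no bracket -> illegal
(1,5): flips 1 -> legal
(1,6): flips 2 -> legal
(2,1): flips 1 -> legal
(2,3): flips 1 -> legal
(2,4): no bracket -> illegal
(2,6): no bracket -> illegal
(3,1): flips 1 -> legal
(3,6): no bracket -> illegal
(4,1): flips 1 -> legal
(5,1): flips 4 -> legal
(6,1): flips 1 -> legal
(6,2): flips 5 -> legal
(6,3): flips 2 -> legal
(6,5): flips 1 -> legal
(7,3): flips 1 -> legal
(7,4): no bracket -> illegal
(7,5): no bracket -> illegal
W mobility = 12

Answer: B=10 W=12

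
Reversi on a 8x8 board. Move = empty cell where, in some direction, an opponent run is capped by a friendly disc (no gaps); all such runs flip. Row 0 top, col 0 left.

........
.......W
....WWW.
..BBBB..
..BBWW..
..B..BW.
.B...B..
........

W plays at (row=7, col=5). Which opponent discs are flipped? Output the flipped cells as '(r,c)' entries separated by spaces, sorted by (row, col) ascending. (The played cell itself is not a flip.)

Dir NW: first cell '.' (not opp) -> no flip
Dir N: opp run (6,5) (5,5) capped by W -> flip
Dir NE: first cell '.' (not opp) -> no flip
Dir W: first cell '.' (not opp) -> no flip
Dir E: first cell '.' (not opp) -> no flip
Dir SW: edge -> no flip
Dir S: edge -> no flip
Dir SE: edge -> no flip

Answer: (5,5) (6,5)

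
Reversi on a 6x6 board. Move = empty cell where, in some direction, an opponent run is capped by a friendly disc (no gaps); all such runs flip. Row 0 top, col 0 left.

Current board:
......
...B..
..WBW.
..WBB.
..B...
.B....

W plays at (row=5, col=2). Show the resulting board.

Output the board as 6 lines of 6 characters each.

Place W at (5,2); scan 8 dirs for brackets.
Dir NW: first cell '.' (not opp) -> no flip
Dir N: opp run (4,2) capped by W -> flip
Dir NE: first cell '.' (not opp) -> no flip
Dir W: opp run (5,1), next='.' -> no flip
Dir E: first cell '.' (not opp) -> no flip
Dir SW: edge -> no flip
Dir S: edge -> no flip
Dir SE: edge -> no flip
All flips: (4,2)

Answer: ......
...B..
..WBW.
..WBB.
..W...
.BW...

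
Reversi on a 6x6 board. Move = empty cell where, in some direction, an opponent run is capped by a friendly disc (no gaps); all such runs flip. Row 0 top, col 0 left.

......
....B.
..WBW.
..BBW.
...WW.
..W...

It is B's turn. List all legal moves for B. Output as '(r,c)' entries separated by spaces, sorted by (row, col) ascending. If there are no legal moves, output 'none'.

Answer: (1,1) (1,2) (1,5) (2,1) (2,5) (3,5) (4,5) (5,3) (5,4) (5,5)

Derivation:
(1,1): flips 1 -> legal
(1,2): flips 1 -> legal
(1,3): no bracket -> illegal
(1,5): flips 1 -> legal
(2,1): flips 1 -> legal
(2,5): flips 1 -> legal
(3,1): no bracket -> illegal
(3,5): flips 1 -> legal
(4,1): no bracket -> illegal
(4,2): no bracket -> illegal
(4,5): flips 1 -> legal
(5,1): no bracket -> illegal
(5,3): flips 1 -> legal
(5,4): flips 4 -> legal
(5,5): flips 1 -> legal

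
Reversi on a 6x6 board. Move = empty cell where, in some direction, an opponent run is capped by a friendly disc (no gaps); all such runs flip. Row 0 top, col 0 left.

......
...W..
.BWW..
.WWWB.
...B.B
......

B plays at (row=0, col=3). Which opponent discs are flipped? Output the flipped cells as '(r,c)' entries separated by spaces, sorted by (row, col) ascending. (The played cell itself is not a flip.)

Dir NW: edge -> no flip
Dir N: edge -> no flip
Dir NE: edge -> no flip
Dir W: first cell '.' (not opp) -> no flip
Dir E: first cell '.' (not opp) -> no flip
Dir SW: first cell '.' (not opp) -> no flip
Dir S: opp run (1,3) (2,3) (3,3) capped by B -> flip
Dir SE: first cell '.' (not opp) -> no flip

Answer: (1,3) (2,3) (3,3)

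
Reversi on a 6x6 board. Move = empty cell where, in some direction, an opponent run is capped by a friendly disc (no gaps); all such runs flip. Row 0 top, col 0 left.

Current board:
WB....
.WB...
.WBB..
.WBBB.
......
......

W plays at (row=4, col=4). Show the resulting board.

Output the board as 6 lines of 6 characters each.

Place W at (4,4); scan 8 dirs for brackets.
Dir NW: opp run (3,3) (2,2) capped by W -> flip
Dir N: opp run (3,4), next='.' -> no flip
Dir NE: first cell '.' (not opp) -> no flip
Dir W: first cell '.' (not opp) -> no flip
Dir E: first cell '.' (not opp) -> no flip
Dir SW: first cell '.' (not opp) -> no flip
Dir S: first cell '.' (not opp) -> no flip
Dir SE: first cell '.' (not opp) -> no flip
All flips: (2,2) (3,3)

Answer: WB....
.WB...
.WWB..
.WBWB.
....W.
......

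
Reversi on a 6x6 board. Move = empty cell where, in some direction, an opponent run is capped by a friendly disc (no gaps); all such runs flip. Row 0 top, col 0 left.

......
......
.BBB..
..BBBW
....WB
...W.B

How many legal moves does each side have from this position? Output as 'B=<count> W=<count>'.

-- B to move --
(2,4): no bracket -> illegal
(2,5): flips 1 -> legal
(4,2): no bracket -> illegal
(4,3): flips 1 -> legal
(5,2): no bracket -> illegal
(5,4): flips 1 -> legal
B mobility = 3
-- W to move --
(1,0): no bracket -> illegal
(1,1): flips 2 -> legal
(1,2): no bracket -> illegal
(1,3): no bracket -> illegal
(1,4): no bracket -> illegal
(2,0): no bracket -> illegal
(2,4): flips 1 -> legal
(2,5): no bracket -> illegal
(3,0): no bracket -> illegal
(3,1): flips 3 -> legal
(4,1): no bracket -> illegal
(4,2): no bracket -> illegal
(4,3): no bracket -> illegal
(5,4): no bracket -> illegal
W mobility = 3

Answer: B=3 W=3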